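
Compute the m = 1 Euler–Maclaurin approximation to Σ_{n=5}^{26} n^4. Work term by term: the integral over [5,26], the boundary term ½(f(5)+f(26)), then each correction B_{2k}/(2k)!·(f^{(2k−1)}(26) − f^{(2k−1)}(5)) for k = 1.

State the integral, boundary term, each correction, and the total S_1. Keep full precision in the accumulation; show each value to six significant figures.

∫_5^26 x^4 dx evaluates to 2.37565e+06.
½[f(5) + f(26)] = ½[625.000 + 456976] = 228800.
So far: 2.60445e+06.
Order-1 term: 1/12 · (70304.0 − 500.000) = 5817.00.

S_1 ≈ 2.61027e+06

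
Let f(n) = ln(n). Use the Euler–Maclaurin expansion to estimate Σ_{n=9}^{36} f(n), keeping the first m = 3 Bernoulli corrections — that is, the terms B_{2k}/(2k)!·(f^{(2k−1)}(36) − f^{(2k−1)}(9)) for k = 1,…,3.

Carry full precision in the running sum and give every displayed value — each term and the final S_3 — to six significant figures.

∫_9^36 ln(x) dx evaluates to 82.2317.
½[f(9) + f(36)] = ½[2.19722 + 3.58352] = 2.89037.
Running total after boundary: 85.1220.
Order-1 term: 1/12 · (0.0277778 − 0.111111) = -0.00694444.
Running total after k=1: 85.1151.
Order-2 term: −1/720 · (4.28669e-05 − 0.00274348) = 3.75086e-06.
Running total after k=2: 85.1151.
Order-3 term: 1/30240 · (3.96916e-07 − 0.000406442) = -1.34274e-08.

S_3 ≈ 85.1151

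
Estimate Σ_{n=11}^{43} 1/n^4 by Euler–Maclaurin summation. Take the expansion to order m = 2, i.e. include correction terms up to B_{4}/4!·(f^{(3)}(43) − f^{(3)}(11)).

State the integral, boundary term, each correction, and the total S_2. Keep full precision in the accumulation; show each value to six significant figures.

S_2 ≈ 0.000282602

∫_11^43 1/x^4 dx evaluates to 0.000246246.
½[f(11) + f(43)] = ½[6.83013e-05 + 2.92500e-07] = 3.42969e-05.
Integral + boundary = 0.000280543.
Order-1 term: 1/12 · (-2.72093e-08 − (-2.48369e-05)) = 2.06747e-06.
Running total after k=1: 0.000282610.
Order-2 term: −1/720 · (-4.41471e-10 − (-6.15790e-06)) = -8.55202e-09.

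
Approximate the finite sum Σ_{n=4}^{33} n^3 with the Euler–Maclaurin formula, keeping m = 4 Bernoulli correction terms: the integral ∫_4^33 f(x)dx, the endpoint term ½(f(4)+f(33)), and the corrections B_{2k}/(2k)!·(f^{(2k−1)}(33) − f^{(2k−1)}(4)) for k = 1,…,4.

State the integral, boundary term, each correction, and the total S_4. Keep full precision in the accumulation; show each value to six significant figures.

S_4 ≈ 314685

∫_4^33 x^3 dx evaluates to 296416.
Endpoint term: (f(4) + f(33))/2 = (64.0000 + 35937.0)/2 = 18000.5.
Integral + boundary = 314417.
k=1: B_{2}/(2)! × [f^{(1)}(33) − f^{(1)}(4)] = 1/12 × (3267.00 − 48.0000) = 268.250.
Running total after k=1: 314685.
k=2: B_{4}/(4)! × [f^{(3)}(33) − f^{(3)}(4)] = −1/720 × (6.00000 − 6.00000) = 0.00000.
Running total after k=2: 314685.
k=3: B_{6}/(6)! × [f^{(5)}(33) − f^{(5)}(4)] = 1/30240 × (0.00000 − 0.00000) = 0.00000.
Running total after k=3: 314685.
k=4: B_{8}/(8)! × [f^{(7)}(33) − f^{(7)}(4)] = −1/1209600 × (0.00000 − 0.00000) = 0.00000.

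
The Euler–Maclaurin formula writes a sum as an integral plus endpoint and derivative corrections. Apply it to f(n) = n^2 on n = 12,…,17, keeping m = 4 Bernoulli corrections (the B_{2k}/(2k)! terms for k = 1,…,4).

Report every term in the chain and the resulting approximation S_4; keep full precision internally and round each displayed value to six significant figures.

Integral: ∫_12^17 x^2 dx = 1061.67.
Endpoint term: (f(12) + f(17))/2 = (144.000 + 289.000)/2 = 216.500.
Integral + boundary = 1278.17.
Order-1 term: 1/12 · (34.0000 − 24.0000) = 0.833333.
After k=1: 1279.00.
Order-2 term: −1/720 · (0.00000 − 0.00000) = 0.00000.
After k=2: 1279.00.
Order-3 term: 1/30240 · (0.00000 − 0.00000) = 0.00000.
After k=3: 1279.00.
Order-4 term: −1/1209600 · (0.00000 − 0.00000) = 0.00000.

S_4 ≈ 1279.00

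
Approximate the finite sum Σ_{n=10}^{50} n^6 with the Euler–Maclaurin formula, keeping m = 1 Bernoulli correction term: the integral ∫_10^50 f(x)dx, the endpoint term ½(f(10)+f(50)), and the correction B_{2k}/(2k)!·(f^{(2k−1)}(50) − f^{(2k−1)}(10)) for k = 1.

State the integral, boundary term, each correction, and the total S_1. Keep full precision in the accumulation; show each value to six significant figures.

Integral: ∫_10^50 x^6 dx = 1.11606e+11.
½[f(10) + f(50)] = ½[1.00000e+06 + 1.56250e+10] = 7.81300e+09.
So far: 1.19419e+11.
Order-1 term: 1/12 · (1.87500e+09 − 600000) = 1.56200e+08.

S_1 ≈ 1.19575e+11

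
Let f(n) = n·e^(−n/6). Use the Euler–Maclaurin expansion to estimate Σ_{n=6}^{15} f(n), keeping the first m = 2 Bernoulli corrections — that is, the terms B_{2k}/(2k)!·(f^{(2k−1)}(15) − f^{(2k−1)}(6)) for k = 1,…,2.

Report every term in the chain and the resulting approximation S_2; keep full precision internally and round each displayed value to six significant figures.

The integral term ∫_6^15 x·e^(−x/6) dx = 16.1446.
Endpoint term: (f(6) + f(15))/2 = (2.20728 + 1.23127)/2 = 1.71928.
Running total after boundary: 17.8639.
k=1: B_{2}/(2)! × [f^{(1)}(15) − f^{(1)}(6)] = 1/12 × (-0.123127 − 0.00000) = -0.0102606.
After k=1: 17.8536.
k=2: B_{4}/(4)! × [f^{(3)}(15) − f^{(3)}(6)] = −1/720 × (0.00114007 − 0.0204377) = 2.68023e-05.

S_2 ≈ 17.8537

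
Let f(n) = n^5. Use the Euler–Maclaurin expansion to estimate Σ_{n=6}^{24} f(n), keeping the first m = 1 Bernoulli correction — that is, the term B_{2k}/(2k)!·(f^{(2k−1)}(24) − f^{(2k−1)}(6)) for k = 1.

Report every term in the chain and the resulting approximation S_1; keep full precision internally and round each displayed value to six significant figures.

S_1 ≈ 3.59656e+07

∫_6^24 x^5 dx evaluates to 3.18427e+07.
Endpoint term: (f(6) + f(24))/2 = (7776.00 + 7.96262e+06)/2 = 3.98520e+06.
So far: 3.58279e+07.
Correction k=1: B_{2}/2! · (f^{(1)}(24) − f^{(1)}(6)) = 1/12 · (1.65888e+06 − 6480.00) = 137700.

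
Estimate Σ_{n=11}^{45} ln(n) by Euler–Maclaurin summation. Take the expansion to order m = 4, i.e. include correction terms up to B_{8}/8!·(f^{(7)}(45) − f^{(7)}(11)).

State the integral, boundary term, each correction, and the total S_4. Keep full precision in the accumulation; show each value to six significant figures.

S_4 ≈ 114.020

Integral: ∫_11^45 ln(x) dx = 110.923.
½[f(11) + f(45)] = ½[2.39790 + 3.80666] = 3.10228.
Running total after boundary: 114.025.
Order-1 term: 1/12 · (0.0222222 − 0.0909091) = -0.00572391.
Partial sum through k=1: 114.020.
Order-2 term: −1/720 · (2.19479e-05 − 0.00150263) = 2.05650e-06.
Partial sum through k=2: 114.020.
Order-3 term: 1/30240 · (1.30061e-07 − 0.000149021) = -4.92365e-09.
Partial sum through k=3: 114.020.
Order-4 term: −1/1209600 · (1.92684e-09 − 3.69474e-05) = 3.05435e-11.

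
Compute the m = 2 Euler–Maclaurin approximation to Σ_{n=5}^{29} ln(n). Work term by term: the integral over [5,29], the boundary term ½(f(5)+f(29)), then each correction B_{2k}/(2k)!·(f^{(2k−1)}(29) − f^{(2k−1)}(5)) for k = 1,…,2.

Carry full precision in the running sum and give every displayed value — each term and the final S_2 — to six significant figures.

Integral: ∫_5^29 ln(x) dx = 65.6044.
Endpoint term: (f(5) + f(29))/2 = (1.60944 + 3.36730)/2 = 2.48837.
Integral + boundary = 68.0928.
Order-1 term: 1/12 · (0.0344828 − 0.200000) = -0.0137931.
Partial sum through k=1: 68.0790.
Order-2 term: −1/720 · (8.20042e-05 − 0.0160000) = 2.21083e-05.

S_2 ≈ 68.0790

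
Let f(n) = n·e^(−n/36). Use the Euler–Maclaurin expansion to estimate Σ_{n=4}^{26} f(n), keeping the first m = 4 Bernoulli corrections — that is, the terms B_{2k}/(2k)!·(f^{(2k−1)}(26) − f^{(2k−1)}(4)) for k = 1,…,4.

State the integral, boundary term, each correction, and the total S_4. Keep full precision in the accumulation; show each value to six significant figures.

∫_4^26 x·e^(−x/36) dx evaluates to 204.549.
½[f(4) + f(26)] = ½[3.57936 + 12.6275] = 8.10341.
So far: 212.653.
Order-1 term: 1/12 · (0.134909 − 0.795413) = -0.0550420.
Partial sum through k=1: 212.598.
Order-2 term: −1/720 · (0.000853590 − 0.00199467) = 1.58483e-06.
Partial sum through k=2: 212.598.
Order-3 term: 1/30240 · (1.23695e-06 − 2.60463e-06) = -4.52275e-11.
Partial sum through k=3: 212.598.
Order-4 term: −1/1209600 · (1.40066e-09 − 2.83191e-09) = 1.18324e-15.

S_4 ≈ 212.598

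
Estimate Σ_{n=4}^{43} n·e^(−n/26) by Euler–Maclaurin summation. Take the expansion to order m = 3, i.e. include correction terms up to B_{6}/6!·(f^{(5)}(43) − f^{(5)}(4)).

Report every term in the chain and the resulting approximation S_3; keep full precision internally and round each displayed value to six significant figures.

S_3 ≈ 331.317

∫_4^43 x·e^(−x/26) dx evaluates to 325.560.
Boundary: ½(f(4) + f(43)) = ½(3.42962 + 8.22644) = 5.82803.
Integral + boundary = 331.388.
Correction k=1: B_{2}/2! · (f^{(1)}(43) − f^{(1)}(4)) = 1/12 · (-0.125089 − 0.725496) = -0.0708821.
Partial sum through k=1: 331.317.
Correction k=2: B_{4}/4! · (f^{(3)}(43) − f^{(3)}(4)) = −1/720 · (0.000380971 − 0.00360992) = 4.48465e-06.
Partial sum through k=2: 331.317.
Correction k=3: B_{6}/6! · (f^{(5)}(43) − f^{(5)}(4)) = 1/30240 · (1.40086e-06 − 9.09262e-06) = -2.54357e-10.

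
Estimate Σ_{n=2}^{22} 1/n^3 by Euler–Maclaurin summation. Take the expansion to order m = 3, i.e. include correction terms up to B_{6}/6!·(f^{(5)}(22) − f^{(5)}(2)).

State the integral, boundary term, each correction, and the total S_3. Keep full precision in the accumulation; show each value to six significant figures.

S_3 ≈ 0.201161

∫_2^22 1/x^3 dx evaluates to 0.123967.
½[f(2) + f(22)] = ½[0.125000 + 9.39144e-05] = 0.0625470.
So far: 0.186514.
Correction k=1: B_{2}/2! · (f^{(1)}(22) − f^{(1)}(2)) = 1/12 · (-1.28065e-05 − (-0.187500)) = 0.0156239.
After k=1: 0.202138.
Correction k=2: B_{4}/4! · (f^{(3)}(22) − f^{(3)}(2)) = −1/720 · (-5.29194e-07 − (-0.937500)) = -0.00130208.
After k=2: 0.200836.
Correction k=3: B_{6}/6! · (f^{(5)}(22) − f^{(5)}(2)) = 1/30240 · (-4.59218e-08 − (-9.84375)) = 0.000325521.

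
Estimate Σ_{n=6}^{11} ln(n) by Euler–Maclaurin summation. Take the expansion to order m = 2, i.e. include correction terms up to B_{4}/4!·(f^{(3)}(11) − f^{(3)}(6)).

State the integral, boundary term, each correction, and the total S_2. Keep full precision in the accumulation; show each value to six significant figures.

The integral term ∫_6^11 ln(x) dx = 10.6263.
½[f(6) + f(11)] = ½[1.79176 + 2.39790] = 2.09483.
Integral + boundary = 12.7211.
k=1: B_{2}/(2)! × [f^{(1)}(11) − f^{(1)}(6)] = 1/12 × (0.0909091 − 0.166667) = -0.00631313.
Partial sum through k=1: 12.7148.
k=2: B_{4}/(4)! × [f^{(3)}(11) − f^{(3)}(6)] = −1/720 × (0.00150263 − 0.00925926) = 1.07731e-05.

S_2 ≈ 12.7148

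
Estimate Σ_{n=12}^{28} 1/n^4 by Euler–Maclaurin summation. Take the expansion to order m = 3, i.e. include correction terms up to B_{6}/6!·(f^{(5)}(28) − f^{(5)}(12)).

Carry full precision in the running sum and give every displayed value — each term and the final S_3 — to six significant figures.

∫_12^28 1/x^4 dx evaluates to 0.000177717.
Endpoint term: (f(12) + f(28))/2 = (4.82253e-05 + 1.62693e-06)/2 = 2.49261e-05.
So far: 0.000202643.
k=1: B_{2}/(2)! × [f^{(1)}(28) − f^{(1)}(12)] = 1/12 × (-2.32418e-07 − (-1.60751e-05)) = 1.32022e-06.
Partial sum through k=1: 0.000203963.
k=2: B_{4}/(4)! × [f^{(3)}(28) − f^{(3)}(12)] = −1/720 × (-8.89355e-09 − (-3.34898e-06)) = -4.63901e-09.
Partial sum through k=2: 0.000203958.
k=3: B_{6}/(6)! × [f^{(5)}(28) − f^{(5)}(12)] = 1/30240 × (-6.35253e-10 − (-1.30238e-06)) = 4.30471e-11.

S_3 ≈ 0.000203958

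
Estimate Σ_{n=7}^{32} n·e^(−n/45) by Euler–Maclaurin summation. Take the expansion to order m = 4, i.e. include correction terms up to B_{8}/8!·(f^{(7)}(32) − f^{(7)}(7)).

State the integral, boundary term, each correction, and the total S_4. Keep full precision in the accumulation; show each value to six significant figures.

∫_7^32 x·e^(−x/45) dx evaluates to 301.243.
Boundary: ½(f(7) + f(32)) = ½(5.99158 + 15.7151) = 10.8534.
So far: 312.096.
Correction k=1: B_{2}/2! · (f^{(1)}(32) − f^{(1)}(7)) = 1/12 · (0.141873 − 0.722793) = -0.0484100.
Running total after k=1: 312.048.
Correction k=2: B_{4}/4! · (f^{(3)}(32) − f^{(3)}(7)) = −1/720 · (0.000555096 − 0.00120231) = 8.98905e-07.
Running total after k=2: 312.048.
Correction k=3: B_{6}/6! · (f^{(5)}(32) − f^{(5)}(7)) = 1/30240 · (5.13645e-07 − 1.01120e-06) = -1.64535e-11.
Running total after k=3: 312.048.
Correction k=4: B_{8}/8! · (f^{(7)}(32) − f^{(7)}(7)) = −1/1209600 · (3.71935e-10 − 7.05515e-10) = 2.75777e-16.

S_4 ≈ 312.048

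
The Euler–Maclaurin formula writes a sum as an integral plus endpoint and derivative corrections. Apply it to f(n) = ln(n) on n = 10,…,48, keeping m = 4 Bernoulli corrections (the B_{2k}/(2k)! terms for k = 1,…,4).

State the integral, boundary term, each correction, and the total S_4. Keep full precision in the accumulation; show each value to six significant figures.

Integral: ∫_10^48 ln(x) dx = 124.792.
Endpoint term: (f(10) + f(48))/2 = (2.30259 + 3.87120)/2 = 3.08689.
So far: 127.879.
Correction k=1: B_{2}/2! · (f^{(1)}(48) − f^{(1)}(10)) = 1/12 · (0.0208333 − 0.100000) = -0.00659722.
After k=1: 127.872.
Correction k=2: B_{4}/4! · (f^{(3)}(48) − f^{(3)}(10)) = −1/720 · (1.80845e-05 − 0.00200000) = 2.75266e-06.
After k=2: 127.872.
Correction k=3: B_{6}/6! · (f^{(5)}(48) − f^{(5)}(10)) = 1/30240 · (9.41901e-08 − 0.000240000) = -7.93339e-09.
After k=3: 127.872.
Correction k=4: B_{8}/8! · (f^{(7)}(48) − f^{(7)}(10)) = −1/1209600 · (1.22643e-09 − 7.20000e-05) = 5.95228e-11.

S_4 ≈ 127.872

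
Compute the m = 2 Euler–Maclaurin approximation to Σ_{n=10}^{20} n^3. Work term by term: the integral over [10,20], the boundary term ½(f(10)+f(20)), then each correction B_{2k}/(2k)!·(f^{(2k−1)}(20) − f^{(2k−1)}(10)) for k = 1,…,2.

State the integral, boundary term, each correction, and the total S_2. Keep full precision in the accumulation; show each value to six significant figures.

S_2 ≈ 42075.0

Integral: ∫_10^20 x^3 dx = 37500.0.
Endpoint term: (f(10) + f(20))/2 = (1000.00 + 8000.00)/2 = 4500.00.
Integral + boundary = 42000.0.
Correction k=1: B_{2}/2! · (f^{(1)}(20) − f^{(1)}(10)) = 1/12 · (1200.00 − 300.000) = 75.0000.
After k=1: 42075.0.
Correction k=2: B_{4}/4! · (f^{(3)}(20) − f^{(3)}(10)) = −1/720 · (6.00000 − 6.00000) = 0.00000.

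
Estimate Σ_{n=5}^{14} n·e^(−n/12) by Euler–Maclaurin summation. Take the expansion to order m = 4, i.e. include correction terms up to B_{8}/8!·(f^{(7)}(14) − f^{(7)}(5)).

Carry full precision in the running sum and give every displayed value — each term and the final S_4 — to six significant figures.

S_4 ≈ 41.1188

Integral: ∫_5^14 x·e^(−x/12) dx = 37.3273.
Boundary: ½(f(5) + f(14)) = ½(3.29620 + 4.35965) = 3.82792.
Integral + boundary = 41.1552.
Correction k=1: B_{2}/2! · (f^{(1)}(14) − f^{(1)}(5)) = 1/12 · (-0.0519005 − 0.384557) = -0.0363715.
Running total after k=1: 41.1188.
Correction k=2: B_{4}/4! · (f^{(3)}(14) − f^{(3)}(5)) = −1/720 · (0.00396462 − 0.0118267) = 1.09195e-05.
Running total after k=2: 41.1188.
Correction k=3: B_{6}/6! · (f^{(5)}(14) − f^{(5)}(5)) = 1/30240 · (5.75671e-05 − 0.000145714) = -2.91490e-09.
Running total after k=3: 41.1188.
Correction k=4: B_{8}/8! · (f^{(7)}(14) − f^{(7)}(5)) = −1/1209600 · (6.08348e-07 − 1.45346e-06) = 6.98668e-13.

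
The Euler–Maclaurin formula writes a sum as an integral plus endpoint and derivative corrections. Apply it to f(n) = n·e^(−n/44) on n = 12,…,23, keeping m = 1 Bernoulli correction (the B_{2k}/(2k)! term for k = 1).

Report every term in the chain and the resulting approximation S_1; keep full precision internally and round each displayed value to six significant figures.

The integral term ∫_12^23 x·e^(−x/44) dx = 127.971.
Boundary: ½(f(12) + f(23)) = ½(9.13560 + 13.6367) = 11.3862.
So far: 139.357.
k=1: B_{2}/(2)! × [f^{(1)}(23) − f^{(1)}(12)] = 1/12 × (0.282976 − 0.553673) = -0.0225581.

S_1 ≈ 139.335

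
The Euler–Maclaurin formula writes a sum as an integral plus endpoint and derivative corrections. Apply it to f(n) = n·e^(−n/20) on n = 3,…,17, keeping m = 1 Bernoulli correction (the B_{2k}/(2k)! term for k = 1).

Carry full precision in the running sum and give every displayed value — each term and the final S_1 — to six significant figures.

S_1 ≈ 84.5071

Integral: ∫_3^17 x·e^(−x/20) dx = 79.6386.
Boundary: ½(f(3) + f(17)) = ½(2.58212 + 7.26605) = 4.92409.
So far: 84.5627.
Order-1 term: 1/12 · (0.0641122 − 0.731602) = -0.0556241.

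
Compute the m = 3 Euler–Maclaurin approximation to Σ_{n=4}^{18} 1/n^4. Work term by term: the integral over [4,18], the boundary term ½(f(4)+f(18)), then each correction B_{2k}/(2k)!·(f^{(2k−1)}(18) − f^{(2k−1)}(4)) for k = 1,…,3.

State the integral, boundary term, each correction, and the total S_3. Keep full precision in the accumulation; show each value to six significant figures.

The integral term ∫_4^18 1/x^4 dx = 0.00515118.
Endpoint term: (f(4) + f(18))/2 = (0.00390625 + 9.52599e-06)/2 = 0.00195789.
Running total after boundary: 0.00710907.
Correction k=1: B_{2}/2! · (f^{(1)}(18) − f^{(1)}(4)) = 1/12 · (-2.11689e-06 − (-0.00390625)) = 0.000325344.
After k=1: 0.00743441.
Correction k=2: B_{4}/4! · (f^{(3)}(18) − f^{(3)}(4)) = −1/720 · (-1.96008e-07 − (-0.00732422)) = -1.01723e-05.
After k=2: 0.00742424.
Correction k=3: B_{6}/6! · (f^{(5)}(18) − f^{(5)}(4)) = 1/30240 · (-3.38779e-08 − (-0.0256348)) = 8.47709e-07.

S_3 ≈ 0.00742509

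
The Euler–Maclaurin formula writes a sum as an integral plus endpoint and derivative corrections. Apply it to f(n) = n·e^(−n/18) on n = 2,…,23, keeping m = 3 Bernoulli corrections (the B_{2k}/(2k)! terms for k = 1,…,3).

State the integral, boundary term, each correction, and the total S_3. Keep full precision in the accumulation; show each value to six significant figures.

∫_2^23 x·e^(−x/18) dx evaluates to 116.494.
Boundary: ½(f(2) + f(23)) = ½(1.78968 + 6.40908) = 4.09938.
So far: 120.594.
k=1: B_{2}/(2)! × [f^{(1)}(23) − f^{(1)}(2)] = 1/12 × (-0.0774044 − 0.795413) = -0.0727348.
After k=1: 120.521.
k=2: B_{4}/(4)! × [f^{(3)}(23) − f^{(3)}(2)] = −1/720 × (0.00148120 − 0.00797868) = 9.02428e-06.
After k=2: 120.521.
k=3: B_{6}/(6)! × [f^{(5)}(23) − f^{(5)}(2)] = 1/30240 × (9.88053e-06 − 4.16740e-05) = -1.05137e-09.

S_3 ≈ 120.521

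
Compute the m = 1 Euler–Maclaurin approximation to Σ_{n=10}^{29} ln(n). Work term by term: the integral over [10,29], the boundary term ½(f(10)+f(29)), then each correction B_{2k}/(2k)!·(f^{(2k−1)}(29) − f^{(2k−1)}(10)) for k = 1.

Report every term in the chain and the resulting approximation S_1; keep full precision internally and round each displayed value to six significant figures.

The integral term ∫_10^29 ln(x) dx = 55.6257.
Endpoint term: (f(10) + f(29))/2 = (2.30259 + 3.36730)/2 = 2.83494.
So far: 58.4607.
Order-1 term: 1/12 · (0.0344828 − 0.100000) = -0.00545977.

S_1 ≈ 58.4552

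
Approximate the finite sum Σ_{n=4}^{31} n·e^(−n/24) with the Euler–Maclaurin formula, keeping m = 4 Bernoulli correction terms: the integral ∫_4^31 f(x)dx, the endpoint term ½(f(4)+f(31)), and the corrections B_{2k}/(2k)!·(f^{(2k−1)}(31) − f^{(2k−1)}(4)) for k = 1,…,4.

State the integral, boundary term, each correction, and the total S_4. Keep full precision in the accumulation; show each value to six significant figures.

S_4 ≈ 211.970

Integral: ∫_4^31 x·e^(−x/24) dx = 206.083.
Endpoint term: (f(4) + f(31))/2 = (3.38593 + 8.51918)/2 = 5.95256.
So far: 212.036.
Correction k=1: B_{2}/2! · (f^{(1)}(31) − f^{(1)}(4)) = 1/12 · (-0.0801536 − 0.705401) = -0.0654629.
Running total after k=1: 211.970.
Correction k=2: B_{4}/4! · (f^{(3)}(31) − f^{(3)}(4)) = −1/720 · (0.000815054 − 0.00416383) = 4.65107e-06.
Running total after k=2: 211.970.
Correction k=3: B_{6}/6! · (f^{(5)}(31) − f^{(5)}(4)) = 1/30240 · (3.07164e-06 − 1.23316e-05) = -3.06216e-10.
Running total after k=3: 211.970.
Correction k=4: B_{8}/8! · (f^{(7)}(31) − f^{(7)}(4)) = −1/1209600 · (8.20877e-09 − 3.02679e-08) = 1.82367e-14.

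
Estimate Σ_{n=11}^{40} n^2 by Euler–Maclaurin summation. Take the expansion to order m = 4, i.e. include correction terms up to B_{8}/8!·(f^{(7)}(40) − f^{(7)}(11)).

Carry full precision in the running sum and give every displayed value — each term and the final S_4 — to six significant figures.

Integral: ∫_11^40 x^2 dx = 20889.7.
Endpoint term: (f(11) + f(40))/2 = (121.000 + 1600.00)/2 = 860.500.
So far: 21750.2.
Order-1 term: 1/12 · (80.0000 − 22.0000) = 4.83333.
Running total after k=1: 21755.0.
Order-2 term: −1/720 · (0.00000 − 0.00000) = 0.00000.
Running total after k=2: 21755.0.
Order-3 term: 1/30240 · (0.00000 − 0.00000) = 0.00000.
Running total after k=3: 21755.0.
Order-4 term: −1/1209600 · (0.00000 − 0.00000) = 0.00000.

S_4 ≈ 21755.0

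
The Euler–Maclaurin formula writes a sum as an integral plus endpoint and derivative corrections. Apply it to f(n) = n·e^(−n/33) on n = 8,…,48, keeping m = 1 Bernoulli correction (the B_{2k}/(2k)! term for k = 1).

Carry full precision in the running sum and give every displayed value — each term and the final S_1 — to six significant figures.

S_1 ≈ 446.252

∫_8^48 x·e^(−x/33) dx evaluates to 437.568.
Endpoint term: (f(8) + f(48))/2 = (6.27779 + 11.2083)/2 = 8.74305.
So far: 446.311.
Correction k=1: B_{2}/2! · (f^{(1)}(48) − f^{(1)}(8)) = 1/12 · (-0.106139 − 0.594487) = -0.0583855.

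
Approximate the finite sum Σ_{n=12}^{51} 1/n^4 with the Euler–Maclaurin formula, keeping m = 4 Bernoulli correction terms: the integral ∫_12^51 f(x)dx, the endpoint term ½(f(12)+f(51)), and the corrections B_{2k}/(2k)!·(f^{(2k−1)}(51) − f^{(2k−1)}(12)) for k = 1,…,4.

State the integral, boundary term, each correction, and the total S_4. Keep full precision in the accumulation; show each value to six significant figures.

S_4 ≈ 0.000215909

The integral term ∫_12^51 1/x^4 dx = 0.000190388.
½[f(12) + f(51)] = ½[4.82253e-05 + 1.47815e-07] = 2.41866e-05.
So far: 0.000214575.
Correction k=1: B_{2}/2! · (f^{(1)}(51) − f^{(1)}(12)) = 1/12 · (-1.15934e-08 − (-1.60751e-05)) = 1.33863e-06.
Running total after k=1: 0.000215914.
Correction k=2: B_{4}/4! · (f^{(3)}(51) − f^{(3)}(12)) = −1/720 · (-1.33718e-10 − (-3.34898e-06)) = -4.65118e-09.
Running total after k=2: 0.000215909.
Correction k=3: B_{6}/6! · (f^{(5)}(51) − f^{(5)}(12)) = 1/30240 · (-2.87897e-12 − (-1.30238e-06)) = 4.30681e-11.
Running total after k=3: 0.000215909.
Correction k=4: B_{8}/8! · (f^{(7)}(51) − f^{(7)}(12)) = −1/1209600 · (-9.96185e-14 − (-8.13988e-07)) = -6.72940e-13.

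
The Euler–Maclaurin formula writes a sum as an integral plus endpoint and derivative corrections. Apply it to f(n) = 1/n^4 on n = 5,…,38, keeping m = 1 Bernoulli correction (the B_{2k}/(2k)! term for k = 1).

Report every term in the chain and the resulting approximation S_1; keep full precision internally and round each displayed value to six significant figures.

Integral: ∫_5^38 1/x^4 dx = 0.00266059.
Endpoint term: (f(5) + f(38))/2 = (0.00160000 + 4.79585e-07)/2 = 0.000800240.
So far: 0.00346083.
Order-1 term: 1/12 · (-5.04826e-08 − (-0.00128000)) = 0.000106662.

S_1 ≈ 0.00356749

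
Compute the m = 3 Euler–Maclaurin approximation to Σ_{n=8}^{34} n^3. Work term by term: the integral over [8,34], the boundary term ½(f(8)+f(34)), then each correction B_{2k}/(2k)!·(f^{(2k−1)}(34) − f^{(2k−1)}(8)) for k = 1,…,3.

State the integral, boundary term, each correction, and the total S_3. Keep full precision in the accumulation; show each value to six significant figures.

Integral: ∫_8^34 x^3 dx = 333060.
Boundary: ½(f(8) + f(34)) = ½(512.000 + 39304.0) = 19908.0.
Integral + boundary = 352968.
Order-1 term: 1/12 · (3468.00 − 192.000) = 273.000.
Partial sum through k=1: 353241.
Order-2 term: −1/720 · (6.00000 − 6.00000) = 0.00000.
Partial sum through k=2: 353241.
Order-3 term: 1/30240 · (0.00000 − 0.00000) = 0.00000.

S_3 ≈ 353241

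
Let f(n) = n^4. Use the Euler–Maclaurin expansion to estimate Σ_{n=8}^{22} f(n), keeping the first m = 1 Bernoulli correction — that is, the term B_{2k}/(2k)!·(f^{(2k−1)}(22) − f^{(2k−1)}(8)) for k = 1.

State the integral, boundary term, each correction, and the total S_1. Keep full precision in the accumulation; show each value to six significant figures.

The integral term ∫_8^22 x^4 dx = 1.02417e+06.
½[f(8) + f(22)] = ½[4096.00 + 234256] = 119176.
Running total after boundary: 1.14335e+06.
k=1: B_{2}/(2)! × [f^{(1)}(22) − f^{(1)}(8)] = 1/12 × (42592.0 − 2048.00) = 3378.67.

S_1 ≈ 1.14673e+06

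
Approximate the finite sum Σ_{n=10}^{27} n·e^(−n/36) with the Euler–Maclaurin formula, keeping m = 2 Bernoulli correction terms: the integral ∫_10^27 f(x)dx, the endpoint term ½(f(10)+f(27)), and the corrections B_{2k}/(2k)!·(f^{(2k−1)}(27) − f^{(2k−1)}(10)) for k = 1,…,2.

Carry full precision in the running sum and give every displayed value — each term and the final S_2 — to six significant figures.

S_2 ≈ 193.163

Integral: ∫_10^27 x·e^(−x/36) dx = 183.035.
½[f(10) + f(27)] = ½[7.57465 + 12.7539] = 10.1643.
Integral + boundary = 193.199.
k=1: B_{2}/(2)! × [f^{(1)}(27) − f^{(1)}(10)] = 1/12 × (0.118092 − 0.547058) = -0.0357472.
Running total after k=1: 193.163.
k=2: B_{4}/(4)! × [f^{(3)}(27) − f^{(3)}(10)] = −1/720 × (0.000820081 − 0.00159104) = 1.07078e-06.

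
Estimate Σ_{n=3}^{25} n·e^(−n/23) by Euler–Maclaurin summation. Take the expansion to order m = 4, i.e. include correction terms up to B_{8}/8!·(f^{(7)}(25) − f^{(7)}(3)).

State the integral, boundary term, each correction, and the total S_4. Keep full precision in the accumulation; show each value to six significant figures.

Integral: ∫_3^25 x·e^(−x/23) dx = 152.558.
Endpoint term: (f(3) + f(25))/2 = (2.63314 + 8.43103)/2 = 5.53209.
Integral + boundary = 158.090.
Order-1 term: 1/12 · (-0.0293253 − 0.763229) = -0.0660462.
Partial sum through k=1: 158.024.
Order-2 term: −1/720 · (0.00121958 − 0.00476117) = 4.91887e-06.
Partial sum through k=2: 158.024.
Order-3 term: 1/30240 · (4.71568e-06 − 1.52733e-05) = -3.49126e-10.
Partial sum through k=3: 158.024.
Order-4 term: −1/1209600 · (1.34705e-08 − 4.07301e-08) = 2.25360e-14.

S_4 ≈ 158.024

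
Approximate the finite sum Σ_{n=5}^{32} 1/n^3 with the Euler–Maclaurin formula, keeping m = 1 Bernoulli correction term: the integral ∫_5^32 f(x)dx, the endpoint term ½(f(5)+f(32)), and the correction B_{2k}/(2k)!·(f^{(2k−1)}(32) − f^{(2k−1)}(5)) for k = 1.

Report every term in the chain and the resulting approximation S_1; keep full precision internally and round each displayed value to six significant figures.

∫_5^32 1/x^3 dx evaluates to 0.0195117.
Endpoint term: (f(5) + f(32))/2 = (0.00800000 + 3.05176e-05)/2 = 0.00401526.
So far: 0.0235270.
k=1: B_{2}/(2)! × [f^{(1)}(32) − f^{(1)}(5)] = 1/12 × (-2.86102e-06 − (-0.00480000)) = 0.000399762.

S_1 ≈ 0.0239267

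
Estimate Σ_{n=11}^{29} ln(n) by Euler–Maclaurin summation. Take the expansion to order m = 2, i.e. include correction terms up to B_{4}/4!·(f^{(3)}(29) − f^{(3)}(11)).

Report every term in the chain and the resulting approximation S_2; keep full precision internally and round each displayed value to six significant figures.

S_2 ≈ 56.1526

The integral term ∫_11^29 ln(x) dx = 53.2747.
Endpoint term: (f(11) + f(29))/2 = (2.39790 + 3.36730)/2 = 2.88260.
Running total after boundary: 56.1573.
Order-1 term: 1/12 · (0.0344828 − 0.0909091) = -0.00470219.
Partial sum through k=1: 56.1526.
Order-2 term: −1/720 · (8.20042e-05 − 0.00150263) = 1.97309e-06.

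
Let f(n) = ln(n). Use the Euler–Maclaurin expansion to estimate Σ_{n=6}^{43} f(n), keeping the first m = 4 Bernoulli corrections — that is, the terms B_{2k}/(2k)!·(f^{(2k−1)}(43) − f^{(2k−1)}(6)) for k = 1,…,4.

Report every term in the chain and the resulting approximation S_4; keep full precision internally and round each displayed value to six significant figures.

The integral term ∫_6^43 ln(x) dx = 113.981.
Endpoint term: (f(6) + f(43))/2 = (1.79176 + 3.76120)/2 = 2.77648.
Running total after boundary: 116.758.
Order-1 term: 1/12 · (0.0232558 − 0.166667) = -0.0119509.
Running total after k=1: 116.746.
Order-2 term: −1/720 · (2.51550e-05 − 0.00925926) = 1.28251e-05.
Running total after k=2: 116.746.
Order-3 term: 1/30240 · (1.63256e-07 − 0.00308642) = -1.02059e-07.
Running total after k=3: 116.746.
Order-4 term: −1/1209600 · (2.64883e-09 − 0.00257202) = 2.12633e-09.

S_4 ≈ 116.746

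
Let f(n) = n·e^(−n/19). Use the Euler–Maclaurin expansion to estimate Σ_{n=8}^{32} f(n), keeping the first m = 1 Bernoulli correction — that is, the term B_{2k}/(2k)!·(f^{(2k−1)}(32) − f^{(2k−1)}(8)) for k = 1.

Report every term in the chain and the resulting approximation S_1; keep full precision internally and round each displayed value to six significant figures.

The integral term ∫_8^32 x·e^(−x/19) dx = 156.873.
½[f(8) + f(32)] = ½[5.25084 + 5.93891] = 5.59488.
Running total after boundary: 162.468.
k=1: B_{2}/(2)! × [f^{(1)}(32) − f^{(1)}(8)] = 1/12 × (-0.126983 − 0.379995) = -0.0422482.

S_1 ≈ 162.425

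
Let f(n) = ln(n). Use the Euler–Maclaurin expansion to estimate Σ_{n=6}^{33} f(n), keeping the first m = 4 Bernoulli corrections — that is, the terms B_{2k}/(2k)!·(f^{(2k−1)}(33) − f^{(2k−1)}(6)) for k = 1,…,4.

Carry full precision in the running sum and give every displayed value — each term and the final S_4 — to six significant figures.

∫_6^33 ln(x) dx evaluates to 77.6342.
Boundary: ½(f(6) + f(33)) = ½(1.79176 + 3.49651) = 2.64413.
Running total after boundary: 80.2783.
k=1: B_{2}/(2)! × [f^{(1)}(33) − f^{(1)}(6)] = 1/12 × (0.0303030 − 0.166667) = -0.0113636.
After k=1: 80.2670.
k=2: B_{4}/(4)! × [f^{(3)}(33) − f^{(3)}(6)] = −1/720 × (5.56529e-05 − 0.00925926) = 1.27828e-05.
After k=2: 80.2670.
k=3: B_{6}/(6)! × [f^{(5)}(33) − f^{(5)}(6)] = 1/30240 × (6.13256e-07 − 0.00308642) = -1.02044e-07.
After k=3: 80.2670.
k=4: B_{8}/(8)! × [f^{(7)}(33) − f^{(7)}(6)] = −1/1209600 × (1.68941e-08 − 0.00257202) = 2.12632e-09.

S_4 ≈ 80.2670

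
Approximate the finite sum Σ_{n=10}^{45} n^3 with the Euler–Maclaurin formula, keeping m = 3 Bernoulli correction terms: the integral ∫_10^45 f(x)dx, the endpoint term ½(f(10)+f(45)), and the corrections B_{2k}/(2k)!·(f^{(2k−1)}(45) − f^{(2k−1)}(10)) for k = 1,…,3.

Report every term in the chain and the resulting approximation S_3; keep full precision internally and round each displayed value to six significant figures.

Integral: ∫_10^45 x^3 dx = 1.02266e+06.
½[f(10) + f(45)] = ½[1000.00 + 91125.0] = 46062.5.
So far: 1.06872e+06.
Order-1 term: 1/12 · (6075.00 − 300.000) = 481.250.
Running total after k=1: 1.06920e+06.
Order-2 term: −1/720 · (6.00000 − 6.00000) = 0.00000.
Running total after k=2: 1.06920e+06.
Order-3 term: 1/30240 · (0.00000 − 0.00000) = 0.00000.

S_3 ≈ 1.06920e+06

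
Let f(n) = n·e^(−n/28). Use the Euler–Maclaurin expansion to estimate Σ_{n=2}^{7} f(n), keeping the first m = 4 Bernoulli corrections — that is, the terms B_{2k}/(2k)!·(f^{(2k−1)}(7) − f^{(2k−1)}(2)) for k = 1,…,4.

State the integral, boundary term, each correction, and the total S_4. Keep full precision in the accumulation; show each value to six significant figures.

S_4 ≈ 22.5015

The integral term ∫_2^7 x·e^(−x/28) dx = 18.8680.
Boundary: ½(f(2) + f(7)) = ½(1.86213 + 5.45161) = 3.65687.
Running total after boundary: 22.5248.
Order-1 term: 1/12 · (0.584101 − 0.864558) = -0.0233715.
Partial sum through k=1: 22.5015.
Order-2 term: −1/720 · (0.00273176 − 0.00347791) = 1.03632e-06.
Partial sum through k=2: 22.5015.
Order-3 term: 1/30240 · (6.01849e-06 − 7.46565e-06) = -4.78558e-11.
Partial sum through k=3: 22.5015.
Order-4 term: −1/1209600 · (1.09089e-08 − 1.33867e-08) = 2.04845e-15.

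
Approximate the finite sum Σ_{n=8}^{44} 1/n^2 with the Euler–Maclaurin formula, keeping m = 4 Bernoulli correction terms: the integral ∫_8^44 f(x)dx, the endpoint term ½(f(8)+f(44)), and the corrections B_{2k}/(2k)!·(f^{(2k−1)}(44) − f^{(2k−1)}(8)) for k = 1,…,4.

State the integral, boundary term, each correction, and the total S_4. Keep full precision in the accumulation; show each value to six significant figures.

∫_8^44 1/x^2 dx evaluates to 0.102273.
Boundary: ½(f(8) + f(44)) = ½(0.0156250 + 0.000516529) = 0.00807076.
So far: 0.110343.
Correction k=1: B_{2}/2! · (f^{(1)}(44) − f^{(1)}(8)) = 1/12 · (-2.34786e-05 − (-0.00390625)) = 0.000323564.
After k=1: 0.110667.
Correction k=2: B_{4}/4! · (f^{(3)}(44) − f^{(3)}(8)) = −1/720 · (-1.45528e-07 − (-0.000732422)) = -1.01705e-06.
After k=2: 0.110666.
Correction k=3: B_{6}/6! · (f^{(5)}(44) − f^{(5)}(8)) = 1/30240 · (-2.25509e-09 − (-0.000343323)) = 1.13532e-08.
After k=3: 0.110666.
Correction k=4: B_{8}/8! · (f^{(7)}(44) − f^{(7)}(8)) = −1/1209600 · (-6.52299e-11 − (-0.000300407)) = -2.48353e-10.

S_4 ≈ 0.110666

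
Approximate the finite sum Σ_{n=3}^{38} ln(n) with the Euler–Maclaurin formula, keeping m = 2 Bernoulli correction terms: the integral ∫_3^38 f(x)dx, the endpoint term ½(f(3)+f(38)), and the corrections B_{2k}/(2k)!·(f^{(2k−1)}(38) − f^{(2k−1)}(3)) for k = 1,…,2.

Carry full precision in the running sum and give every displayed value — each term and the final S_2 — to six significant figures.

Integral: ∫_3^38 ln(x) dx = 99.9324.
½[f(3) + f(38)] = ½[1.09861 + 3.63759] = 2.36810.
Integral + boundary = 102.301.
Correction k=1: B_{2}/2! · (f^{(1)}(38) − f^{(1)}(3)) = 1/12 · (0.0263158 − 0.333333) = -0.0255848.
Running total after k=1: 102.275.
Correction k=2: B_{4}/4! · (f^{(3)}(38) − f^{(3)}(3)) = −1/720 · (3.64485e-05 − 0.0740741) = 0.000102830.

S_2 ≈ 102.275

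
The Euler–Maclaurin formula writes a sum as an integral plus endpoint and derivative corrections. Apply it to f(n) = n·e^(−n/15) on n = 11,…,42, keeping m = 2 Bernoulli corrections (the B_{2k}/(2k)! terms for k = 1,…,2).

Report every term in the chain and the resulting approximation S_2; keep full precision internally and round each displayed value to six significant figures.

∫_11^42 x·e^(−x/15) dx evaluates to 135.326.
Endpoint term: (f(11) + f(42))/2 = (5.28336 + 2.55402)/2 = 3.91869.
Integral + boundary = 139.245.
k=1: B_{2}/(2)! × [f^{(1)}(42) − f^{(1)}(11)] = 1/12 × (-0.109458 − 0.128081) = -0.0197950.
Running total after k=1: 139.225.
k=2: B_{4}/(4)! × [f^{(3)}(42) − f^{(3)}(11)] = −1/720 × (5.40534e-05 − 0.00483863) = 6.64525e-06.

S_2 ≈ 139.225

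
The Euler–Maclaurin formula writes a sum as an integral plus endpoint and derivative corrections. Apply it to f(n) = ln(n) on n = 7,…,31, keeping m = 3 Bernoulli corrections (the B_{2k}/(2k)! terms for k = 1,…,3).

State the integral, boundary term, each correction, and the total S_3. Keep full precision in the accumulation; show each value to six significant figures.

Integral: ∫_7^31 ln(x) dx = 68.8322.
½[f(7) + f(31)] = ½[1.94591 + 3.43399] = 2.68995.
Integral + boundary = 71.5222.
Order-1 term: 1/12 · (0.0322581 − 0.142857) = -0.00921659.
Partial sum through k=1: 71.5130.
Order-2 term: −1/720 · (6.71344e-05 − 0.00583090) = 8.00524e-06.
Partial sum through k=2: 71.5130.
Order-3 term: 1/30240 · (8.38306e-07 − 0.00142798) = -4.71937e-08.

S_3 ≈ 71.5130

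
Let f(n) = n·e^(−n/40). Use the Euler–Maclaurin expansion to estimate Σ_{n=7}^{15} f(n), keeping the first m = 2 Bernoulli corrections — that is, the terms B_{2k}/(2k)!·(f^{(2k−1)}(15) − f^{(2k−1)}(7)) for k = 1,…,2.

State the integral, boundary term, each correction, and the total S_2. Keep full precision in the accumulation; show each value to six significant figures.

∫_7^15 x·e^(−x/40) dx evaluates to 66.1428.
Endpoint term: (f(7) + f(15))/2 = (5.87620 + 10.3093)/2 = 8.09277.
Integral + boundary = 74.2356.
Order-1 term: 1/12 · (0.429556 − 0.692552) = -0.0219164.
Running total after k=1: 74.2136.
Order-2 term: −1/720 · (0.00112758 − 0.00148217) = 4.92475e-07.

S_2 ≈ 74.2136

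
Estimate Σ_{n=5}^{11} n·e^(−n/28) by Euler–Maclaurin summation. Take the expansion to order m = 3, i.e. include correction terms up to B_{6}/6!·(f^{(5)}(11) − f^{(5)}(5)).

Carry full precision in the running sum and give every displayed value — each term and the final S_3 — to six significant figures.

∫_5^11 x·e^(−x/28) dx evaluates to 35.6563.
Endpoint term: (f(5) + f(11))/2 = (4.18232 + 7.42638)/2 = 5.80435.
Integral + boundary = 41.4607.
Order-1 term: 1/12 · (0.409897 − 0.687096) = -0.0230999.
Running total after k=1: 41.4376.
Order-2 term: −1/720 · (0.00224509 − 0.00301024) = 1.06271e-06.
Running total after k=2: 41.4376.
Order-3 term: 1/30240 · (5.06039e-06 − 6.56132e-06) = -4.96339e-11.

S_3 ≈ 41.4376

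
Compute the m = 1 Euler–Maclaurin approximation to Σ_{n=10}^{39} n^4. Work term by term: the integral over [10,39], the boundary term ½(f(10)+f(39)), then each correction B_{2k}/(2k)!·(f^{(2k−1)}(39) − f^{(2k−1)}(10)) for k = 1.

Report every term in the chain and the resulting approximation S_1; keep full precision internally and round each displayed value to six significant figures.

S_1 ≈ 1.92060e+07

∫_10^39 x^4 dx evaluates to 1.80248e+07.
½[f(10) + f(39)] = ½[10000.0 + 2.31344e+06] = 1.16172e+06.
Running total after boundary: 1.91866e+07.
Order-1 term: 1/12 · (237276 − 4000.00) = 19439.7.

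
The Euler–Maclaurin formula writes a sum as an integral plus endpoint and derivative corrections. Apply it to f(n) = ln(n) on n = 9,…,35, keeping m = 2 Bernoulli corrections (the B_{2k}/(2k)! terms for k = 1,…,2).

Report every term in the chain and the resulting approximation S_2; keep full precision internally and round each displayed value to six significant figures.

∫_9^35 ln(x) dx evaluates to 78.6622.
Endpoint term: (f(9) + f(35))/2 = (2.19722 + 3.55535)/2 = 2.87629.
Running total after boundary: 81.5384.
Correction k=1: B_{2}/2! · (f^{(1)}(35) − f^{(1)}(9)) = 1/12 · (0.0285714 − 0.111111) = -0.00687831.
Running total after k=1: 81.5316.
Correction k=2: B_{4}/4! · (f^{(3)}(35) − f^{(3)}(9)) = −1/720 · (4.66472e-05 − 0.00274348) = 3.74561e-06.

S_2 ≈ 81.5316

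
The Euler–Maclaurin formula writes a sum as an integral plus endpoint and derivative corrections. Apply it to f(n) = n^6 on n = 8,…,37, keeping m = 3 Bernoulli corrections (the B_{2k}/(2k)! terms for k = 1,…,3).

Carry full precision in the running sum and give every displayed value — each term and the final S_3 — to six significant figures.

S_3 ≈ 1.48790e+10

Integral: ∫_8^37 x^6 dx = 1.35614e+10.
Boundary: ½(f(8) + f(37)) = ½(262144 + 2.56573e+09) = 1.28299e+09.
Running total after boundary: 1.48444e+10.
k=1: B_{2}/(2)! × [f^{(1)}(37) − f^{(1)}(8)] = 1/12 × (4.16064e+08 − 196608) = 3.46556e+07.
After k=1: 1.48790e+10.
k=2: B_{4}/(4)! × [f^{(3)}(37) − f^{(3)}(8)] = −1/720 × (6.07836e+06 − 61440.0) = -8356.83.
After k=2: 1.48790e+10.
k=3: B_{6}/(6)! × [f^{(5)}(37) − f^{(5)}(8)] = 1/30240 × (26640.0 − 5760.00) = 0.690476.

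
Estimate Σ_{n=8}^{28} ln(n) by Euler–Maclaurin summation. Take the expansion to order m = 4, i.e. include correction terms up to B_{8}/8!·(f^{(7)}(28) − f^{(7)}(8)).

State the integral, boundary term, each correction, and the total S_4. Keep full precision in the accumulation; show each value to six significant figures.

S_4 ≈ 59.3646

Integral: ∫_8^28 ln(x) dx = 56.6662.
Boundary: ½(f(8) + f(28)) = ½(2.07944 + 3.33220) = 2.70582.
So far: 59.3720.
Correction k=1: B_{2}/2! · (f^{(1)}(28) − f^{(1)}(8)) = 1/12 · (0.0357143 − 0.125000) = -0.00744048.
Running total after k=1: 59.3646.
Correction k=2: B_{4}/4! · (f^{(3)}(28) − f^{(3)}(8)) = −1/720 · (9.11079e-05 − 0.00390625) = 5.29881e-06.
Running total after k=2: 59.3646.
Correction k=3: B_{6}/6! · (f^{(5)}(28) − f^{(5)}(8)) = 1/30240 · (1.39451e-06 − 0.000732422) = -2.41742e-08.
Running total after k=3: 59.3646.
Correction k=4: B_{8}/8! · (f^{(7)}(28) − f^{(7)}(8)) = −1/1209600 · (5.33613e-08 − 0.000343323) = 2.83788e-10.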